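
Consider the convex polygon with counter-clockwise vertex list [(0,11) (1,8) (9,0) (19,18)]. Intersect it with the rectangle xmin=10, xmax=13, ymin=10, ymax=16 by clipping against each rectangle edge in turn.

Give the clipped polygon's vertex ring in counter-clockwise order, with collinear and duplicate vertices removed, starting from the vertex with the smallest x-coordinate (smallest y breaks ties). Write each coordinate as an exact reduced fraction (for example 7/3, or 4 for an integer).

Clipped polygon: [(10,10) (13,10) (13,300/19) (10,279/19)]

1. After x ≥ 10: [(10,279/19) (10,9/5) (19,18)]
2. After x ≤ 13: [(13,300/19) (10,279/19) (10,9/5) (13,36/5)]
3. After y ≥ 10: [(13,10) (13,300/19) (10,279/19) (10,10)]
4. After y ≤ 16: [(13,10) (13,300/19) (10,279/19) (10,10)]
5. Canonical ring: [(10,10) (13,10) (13,300/19) (10,279/19)]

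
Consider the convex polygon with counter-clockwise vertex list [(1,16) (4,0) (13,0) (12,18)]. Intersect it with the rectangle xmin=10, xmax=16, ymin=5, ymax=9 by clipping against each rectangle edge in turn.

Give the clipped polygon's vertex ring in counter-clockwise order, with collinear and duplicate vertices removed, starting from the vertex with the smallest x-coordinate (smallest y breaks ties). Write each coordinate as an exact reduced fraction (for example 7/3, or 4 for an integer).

1. After x ≥ 10: [(10,194/11) (10,0) (13,0) (12,18)]
2. After x ≤ 16: [(10,194/11) (10,0) (13,0) (12,18)]
3. After y ≥ 5: [(10,194/11) (10,5) (229/18,5) (12,18)]
4. After y ≤ 9: [(10,9) (10,5) (229/18,5) (25/2,9)]
5. Canonical ring: [(10,5) (229/18,5) (25/2,9) (10,9)]

Clipped polygon: [(10,5) (229/18,5) (25/2,9) (10,9)]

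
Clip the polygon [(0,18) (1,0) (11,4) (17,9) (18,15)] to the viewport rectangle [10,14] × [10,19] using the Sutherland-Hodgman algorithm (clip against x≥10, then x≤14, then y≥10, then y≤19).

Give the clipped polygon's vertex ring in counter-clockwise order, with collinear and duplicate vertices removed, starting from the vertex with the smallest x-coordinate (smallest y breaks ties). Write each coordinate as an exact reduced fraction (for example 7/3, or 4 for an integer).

Clipped polygon: [(10,10) (14,10) (14,47/3) (10,49/3)]

1. After x ≥ 10: [(10,49/3) (10,18/5) (11,4) (17,9) (18,15)]
2. After x ≤ 14: [(14,47/3) (10,49/3) (10,18/5) (11,4) (14,13/2)]
3. After y ≥ 10: [(14,10) (14,47/3) (10,49/3) (10,10)]
4. After y ≤ 19: [(14,10) (14,47/3) (10,49/3) (10,10)]
5. Canonical ring: [(10,10) (14,10) (14,47/3) (10,49/3)]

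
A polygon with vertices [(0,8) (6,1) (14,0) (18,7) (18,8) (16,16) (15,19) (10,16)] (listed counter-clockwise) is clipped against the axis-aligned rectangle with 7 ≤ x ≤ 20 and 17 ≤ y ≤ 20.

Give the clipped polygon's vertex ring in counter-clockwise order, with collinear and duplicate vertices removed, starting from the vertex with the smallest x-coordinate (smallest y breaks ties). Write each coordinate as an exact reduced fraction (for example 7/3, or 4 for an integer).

1. After x ≥ 7: [(7,68/5) (7,7/8) (14,0) (18,7) (18,8) (16,16) (15,19) (10,16)]
2. After x ≤ 20: [(7,68/5) (7,7/8) (14,0) (18,7) (18,8) (16,16) (15,19) (10,16)]
3. After y ≥ 17: [(47/3,17) (15,19) (35/3,17)]
4. After y ≤ 20: [(47/3,17) (15,19) (35/3,17)]
5. Canonical ring: [(35/3,17) (47/3,17) (15,19)]

Clipped polygon: [(35/3,17) (47/3,17) (15,19)]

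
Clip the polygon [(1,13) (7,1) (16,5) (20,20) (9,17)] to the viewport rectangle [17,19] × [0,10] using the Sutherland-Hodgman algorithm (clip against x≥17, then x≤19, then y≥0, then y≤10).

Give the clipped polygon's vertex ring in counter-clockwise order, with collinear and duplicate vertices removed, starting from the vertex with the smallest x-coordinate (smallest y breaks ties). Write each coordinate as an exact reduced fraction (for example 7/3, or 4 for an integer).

Clipped polygon: [(17,35/4) (52/3,10) (17,10)]

1. After x ≥ 17: [(17,35/4) (20,20) (17,211/11)]
2. After x ≤ 19: [(17,35/4) (19,65/4) (19,217/11) (17,211/11)]
3. After y ≥ 0: [(17,35/4) (19,65/4) (19,217/11) (17,211/11)]
4. After y ≤ 10: [(17,10) (17,35/4) (52/3,10)]
5. Canonical ring: [(17,35/4) (52/3,10) (17,10)]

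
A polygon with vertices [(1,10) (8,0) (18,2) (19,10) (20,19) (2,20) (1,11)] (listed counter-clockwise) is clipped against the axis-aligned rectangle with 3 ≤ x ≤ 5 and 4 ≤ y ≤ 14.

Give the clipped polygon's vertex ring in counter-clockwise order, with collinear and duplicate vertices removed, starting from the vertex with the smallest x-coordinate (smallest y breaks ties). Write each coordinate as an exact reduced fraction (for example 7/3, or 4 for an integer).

1. After x ≥ 3: [(3,50/7) (8,0) (18,2) (19,10) (20,19) (3,359/18)]
2. After x ≤ 5: [(3,50/7) (5,30/7) (5,119/6) (3,359/18)]
3. After y ≥ 4: [(3,50/7) (5,30/7) (5,119/6) (3,359/18)]
4. After y ≤ 14: [(3,14) (3,50/7) (5,30/7) (5,14)]
5. Canonical ring: [(3,50/7) (5,30/7) (5,14) (3,14)]

Clipped polygon: [(3,50/7) (5,30/7) (5,14) (3,14)]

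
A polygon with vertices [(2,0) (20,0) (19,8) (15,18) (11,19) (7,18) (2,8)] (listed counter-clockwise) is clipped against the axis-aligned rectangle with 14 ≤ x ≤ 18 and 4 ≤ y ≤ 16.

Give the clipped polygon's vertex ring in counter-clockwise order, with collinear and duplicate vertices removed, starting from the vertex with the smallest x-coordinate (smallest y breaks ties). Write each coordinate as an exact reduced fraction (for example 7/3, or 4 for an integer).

1. After x ≥ 14: [(14,0) (20,0) (19,8) (15,18) (14,73/4)]
2. After x ≤ 18: [(14,0) (18,0) (18,21/2) (15,18) (14,73/4)]
3. After y ≥ 4: [(14,4) (18,4) (18,21/2) (15,18) (14,73/4)]
4. After y ≤ 16: [(14,16) (14,4) (18,4) (18,21/2) (79/5,16)]
5. Canonical ring: [(14,4) (18,4) (18,21/2) (79/5,16) (14,16)]

Clipped polygon: [(14,4) (18,4) (18,21/2) (79/5,16) (14,16)]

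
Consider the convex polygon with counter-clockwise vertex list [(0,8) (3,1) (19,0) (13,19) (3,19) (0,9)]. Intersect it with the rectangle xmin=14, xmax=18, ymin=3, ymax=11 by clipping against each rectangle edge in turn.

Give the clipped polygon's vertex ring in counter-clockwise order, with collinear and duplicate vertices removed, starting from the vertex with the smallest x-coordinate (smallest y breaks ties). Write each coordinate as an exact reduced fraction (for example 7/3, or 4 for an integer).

1. After x ≥ 14: [(14,5/16) (19,0) (14,95/6)]
2. After x ≤ 18: [(14,5/16) (18,1/16) (18,19/6) (14,95/6)]
3. After y ≥ 3: [(14,3) (18,3) (18,19/6) (14,95/6)]
4. After y ≤ 11: [(14,11) (14,3) (18,3) (18,19/6) (295/19,11)]
5. Canonical ring: [(14,3) (18,3) (18,19/6) (295/19,11) (14,11)]

Clipped polygon: [(14,3) (18,3) (18,19/6) (295/19,11) (14,11)]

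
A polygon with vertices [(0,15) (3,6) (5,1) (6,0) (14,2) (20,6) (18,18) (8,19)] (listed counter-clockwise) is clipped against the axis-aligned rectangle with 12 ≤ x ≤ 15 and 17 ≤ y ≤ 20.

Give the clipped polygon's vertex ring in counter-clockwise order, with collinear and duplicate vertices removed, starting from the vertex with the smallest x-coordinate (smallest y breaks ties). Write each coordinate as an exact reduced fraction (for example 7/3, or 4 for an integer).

Clipped polygon: [(12,17) (15,17) (15,183/10) (12,93/5)]

1. After x ≥ 12: [(12,3/2) (14,2) (20,6) (18,18) (12,93/5)]
2. After x ≤ 15: [(12,3/2) (14,2) (15,8/3) (15,183/10) (12,93/5)]
3. After y ≥ 17: [(12,17) (15,17) (15,183/10) (12,93/5)]
4. After y ≤ 20: [(12,17) (15,17) (15,183/10) (12,93/5)]
5. Canonical ring: [(12,17) (15,17) (15,183/10) (12,93/5)]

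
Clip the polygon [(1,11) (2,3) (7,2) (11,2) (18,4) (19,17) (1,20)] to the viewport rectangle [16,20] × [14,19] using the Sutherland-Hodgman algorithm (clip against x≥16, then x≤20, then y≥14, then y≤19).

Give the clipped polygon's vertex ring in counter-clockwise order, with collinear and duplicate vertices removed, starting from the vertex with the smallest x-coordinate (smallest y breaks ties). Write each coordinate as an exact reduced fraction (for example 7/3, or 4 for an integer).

1. After x ≥ 16: [(16,24/7) (18,4) (19,17) (16,35/2)]
2. After x ≤ 20: [(16,24/7) (18,4) (19,17) (16,35/2)]
3. After y ≥ 14: [(16,14) (244/13,14) (19,17) (16,35/2)]
4. After y ≤ 19: [(16,14) (244/13,14) (19,17) (16,35/2)]
5. Canonical ring: [(16,14) (244/13,14) (19,17) (16,35/2)]

Clipped polygon: [(16,14) (244/13,14) (19,17) (16,35/2)]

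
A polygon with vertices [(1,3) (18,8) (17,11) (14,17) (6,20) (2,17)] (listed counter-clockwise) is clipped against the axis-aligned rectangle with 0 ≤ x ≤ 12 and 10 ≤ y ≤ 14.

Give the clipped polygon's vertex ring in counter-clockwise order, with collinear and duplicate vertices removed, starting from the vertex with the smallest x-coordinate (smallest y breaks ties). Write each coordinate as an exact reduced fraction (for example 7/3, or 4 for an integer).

1. After x ≥ 0: [(1,3) (18,8) (17,11) (14,17) (6,20) (2,17)]
2. After x ≤ 12: [(1,3) (12,106/17) (12,71/4) (6,20) (2,17)]
3. After y ≥ 10: [(3/2,10) (12,10) (12,71/4) (6,20) (2,17)]
4. After y ≤ 14: [(25/14,14) (3/2,10) (12,10) (12,14)]
5. Canonical ring: [(3/2,10) (12,10) (12,14) (25/14,14)]

Clipped polygon: [(3/2,10) (12,10) (12,14) (25/14,14)]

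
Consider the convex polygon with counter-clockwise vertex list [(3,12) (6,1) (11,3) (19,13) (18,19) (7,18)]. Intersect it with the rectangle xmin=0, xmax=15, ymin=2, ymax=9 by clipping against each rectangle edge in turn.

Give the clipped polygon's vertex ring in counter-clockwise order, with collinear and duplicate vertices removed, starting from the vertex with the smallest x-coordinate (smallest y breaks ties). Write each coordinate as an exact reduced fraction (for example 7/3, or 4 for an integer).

1. After x ≥ 0: [(3,12) (6,1) (11,3) (19,13) (18,19) (7,18)]
2. After x ≤ 15: [(3,12) (6,1) (11,3) (15,8) (15,206/11) (7,18)]
3. After y ≥ 2: [(3,12) (63/11,2) (17/2,2) (11,3) (15,8) (15,206/11) (7,18)]
4. After y ≤ 9: [(42/11,9) (63/11,2) (17/2,2) (11,3) (15,8) (15,9)]
5. Canonical ring: [(42/11,9) (63/11,2) (17/2,2) (11,3) (15,8) (15,9)]

Clipped polygon: [(42/11,9) (63/11,2) (17/2,2) (11,3) (15,8) (15,9)]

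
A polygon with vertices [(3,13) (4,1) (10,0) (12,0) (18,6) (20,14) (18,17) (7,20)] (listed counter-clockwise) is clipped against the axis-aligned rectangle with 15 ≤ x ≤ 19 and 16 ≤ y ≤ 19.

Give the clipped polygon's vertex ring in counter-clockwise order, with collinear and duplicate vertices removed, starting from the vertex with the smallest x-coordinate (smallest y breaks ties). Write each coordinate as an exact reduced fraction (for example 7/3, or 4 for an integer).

1. After x ≥ 15: [(15,3) (18,6) (20,14) (18,17) (15,196/11)]
2. After x ≤ 19: [(15,3) (18,6) (19,10) (19,31/2) (18,17) (15,196/11)]
3. After y ≥ 16: [(15,16) (56/3,16) (18,17) (15,196/11)]
4. After y ≤ 19: [(15,16) (56/3,16) (18,17) (15,196/11)]
5. Canonical ring: [(15,16) (56/3,16) (18,17) (15,196/11)]

Clipped polygon: [(15,16) (56/3,16) (18,17) (15,196/11)]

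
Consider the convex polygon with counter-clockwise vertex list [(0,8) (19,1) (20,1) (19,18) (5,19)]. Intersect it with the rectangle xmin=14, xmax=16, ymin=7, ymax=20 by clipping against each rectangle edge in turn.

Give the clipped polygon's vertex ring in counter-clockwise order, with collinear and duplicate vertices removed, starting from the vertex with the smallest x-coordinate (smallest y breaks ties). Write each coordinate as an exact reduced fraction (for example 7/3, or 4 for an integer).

1. After x ≥ 14: [(14,54/19) (19,1) (20,1) (19,18) (14,257/14)]
2. After x ≤ 16: [(14,54/19) (16,40/19) (16,255/14) (14,257/14)]
3. After y ≥ 7: [(14,7) (16,7) (16,255/14) (14,257/14)]
4. After y ≤ 20: [(14,7) (16,7) (16,255/14) (14,257/14)]
5. Canonical ring: [(14,7) (16,7) (16,255/14) (14,257/14)]

Clipped polygon: [(14,7) (16,7) (16,255/14) (14,257/14)]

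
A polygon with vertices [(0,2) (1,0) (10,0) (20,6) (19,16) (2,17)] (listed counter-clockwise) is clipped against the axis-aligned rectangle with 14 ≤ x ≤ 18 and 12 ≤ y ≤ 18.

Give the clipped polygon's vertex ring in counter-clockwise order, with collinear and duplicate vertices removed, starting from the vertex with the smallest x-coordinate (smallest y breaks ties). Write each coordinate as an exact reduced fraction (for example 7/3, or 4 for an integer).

1. After x ≥ 14: [(14,12/5) (20,6) (19,16) (14,277/17)]
2. After x ≤ 18: [(14,12/5) (18,24/5) (18,273/17) (14,277/17)]
3. After y ≥ 12: [(14,12) (18,12) (18,273/17) (14,277/17)]
4. After y ≤ 18: [(14,12) (18,12) (18,273/17) (14,277/17)]
5. Canonical ring: [(14,12) (18,12) (18,273/17) (14,277/17)]

Clipped polygon: [(14,12) (18,12) (18,273/17) (14,277/17)]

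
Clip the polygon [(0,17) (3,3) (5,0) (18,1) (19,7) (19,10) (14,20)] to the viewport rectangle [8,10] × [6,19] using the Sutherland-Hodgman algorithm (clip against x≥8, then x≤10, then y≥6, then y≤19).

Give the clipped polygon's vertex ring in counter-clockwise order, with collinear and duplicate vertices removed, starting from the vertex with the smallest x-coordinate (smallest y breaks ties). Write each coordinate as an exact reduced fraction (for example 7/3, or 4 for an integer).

Clipped polygon: [(8,6) (10,6) (10,19) (28/3,19) (8,131/7)]

1. After x ≥ 8: [(8,131/7) (8,3/13) (18,1) (19,7) (19,10) (14,20)]
2. After x ≤ 10: [(10,134/7) (8,131/7) (8,3/13) (10,5/13)]
3. After y ≥ 6: [(10,6) (10,134/7) (8,131/7) (8,6)]
4. After y ≤ 19: [(10,6) (10,19) (28/3,19) (8,131/7) (8,6)]
5. Canonical ring: [(8,6) (10,6) (10,19) (28/3,19) (8,131/7)]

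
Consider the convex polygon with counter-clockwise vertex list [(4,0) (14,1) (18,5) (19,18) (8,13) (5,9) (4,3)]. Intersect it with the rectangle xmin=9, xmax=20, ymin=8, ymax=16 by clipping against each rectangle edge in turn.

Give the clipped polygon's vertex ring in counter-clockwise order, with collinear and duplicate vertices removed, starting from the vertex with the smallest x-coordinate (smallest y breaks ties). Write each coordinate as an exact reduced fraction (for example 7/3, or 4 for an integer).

1. After x ≥ 9: [(9,1/2) (14,1) (18,5) (19,18) (9,148/11)]
2. After x ≤ 20: [(9,1/2) (14,1) (18,5) (19,18) (9,148/11)]
3. After y ≥ 8: [(9,8) (237/13,8) (19,18) (9,148/11)]
4. After y ≤ 16: [(9,8) (237/13,8) (245/13,16) (73/5,16) (9,148/11)]
5. Canonical ring: [(9,8) (237/13,8) (245/13,16) (73/5,16) (9,148/11)]

Clipped polygon: [(9,8) (237/13,8) (245/13,16) (73/5,16) (9,148/11)]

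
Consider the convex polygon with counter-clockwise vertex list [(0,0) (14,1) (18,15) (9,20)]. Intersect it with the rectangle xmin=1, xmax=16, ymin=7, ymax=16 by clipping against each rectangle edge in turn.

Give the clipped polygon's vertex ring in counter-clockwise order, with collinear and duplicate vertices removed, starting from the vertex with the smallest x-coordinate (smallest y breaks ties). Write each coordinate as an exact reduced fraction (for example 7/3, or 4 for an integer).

Clipped polygon: [(63/20,7) (110/7,7) (16,8) (16,16) (36/5,16)]

1. After x ≥ 1: [(1,20/9) (1,1/14) (14,1) (18,15) (9,20)]
2. After x ≤ 16: [(1,20/9) (1,1/14) (14,1) (16,8) (16,145/9) (9,20)]
3. After y ≥ 7: [(63/20,7) (110/7,7) (16,8) (16,145/9) (9,20)]
4. After y ≤ 16: [(36/5,16) (63/20,7) (110/7,7) (16,8) (16,16)]
5. Canonical ring: [(63/20,7) (110/7,7) (16,8) (16,16) (36/5,16)]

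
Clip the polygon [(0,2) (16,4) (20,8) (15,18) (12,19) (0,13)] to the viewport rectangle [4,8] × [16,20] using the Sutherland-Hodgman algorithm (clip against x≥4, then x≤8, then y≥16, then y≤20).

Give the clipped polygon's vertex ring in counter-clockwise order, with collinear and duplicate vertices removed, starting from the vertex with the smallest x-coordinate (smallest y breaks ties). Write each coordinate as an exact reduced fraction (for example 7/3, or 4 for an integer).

Clipped polygon: [(6,16) (8,16) (8,17)]

1. After x ≥ 4: [(4,5/2) (16,4) (20,8) (15,18) (12,19) (4,15)]
2. After x ≤ 8: [(4,5/2) (8,3) (8,17) (4,15)]
3. After y ≥ 16: [(8,16) (8,17) (6,16)]
4. After y ≤ 20: [(8,16) (8,17) (6,16)]
5. Canonical ring: [(6,16) (8,16) (8,17)]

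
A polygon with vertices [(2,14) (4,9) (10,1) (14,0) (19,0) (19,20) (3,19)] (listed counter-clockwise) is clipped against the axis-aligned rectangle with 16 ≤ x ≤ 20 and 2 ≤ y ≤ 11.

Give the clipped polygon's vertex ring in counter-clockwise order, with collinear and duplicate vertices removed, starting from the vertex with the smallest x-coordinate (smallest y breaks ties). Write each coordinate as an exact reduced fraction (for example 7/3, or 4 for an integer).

Clipped polygon: [(16,2) (19,2) (19,11) (16,11)]

1. After x ≥ 16: [(16,0) (19,0) (19,20) (16,317/16)]
2. After x ≤ 20: [(16,0) (19,0) (19,20) (16,317/16)]
3. After y ≥ 2: [(16,2) (19,2) (19,20) (16,317/16)]
4. After y ≤ 11: [(16,11) (16,2) (19,2) (19,11)]
5. Canonical ring: [(16,2) (19,2) (19,11) (16,11)]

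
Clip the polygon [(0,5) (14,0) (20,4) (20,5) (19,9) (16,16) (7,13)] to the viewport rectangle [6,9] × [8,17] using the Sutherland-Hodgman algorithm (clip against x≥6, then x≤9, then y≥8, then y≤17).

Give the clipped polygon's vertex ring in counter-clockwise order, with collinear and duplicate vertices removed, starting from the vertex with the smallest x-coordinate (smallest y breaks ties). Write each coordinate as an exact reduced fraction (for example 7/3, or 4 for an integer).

1. After x ≥ 6: [(6,83/7) (6,20/7) (14,0) (20,4) (20,5) (19,9) (16,16) (7,13)]
2. After x ≤ 9: [(6,83/7) (6,20/7) (9,25/14) (9,41/3) (7,13)]
3. After y ≥ 8: [(6,83/7) (6,8) (9,8) (9,41/3) (7,13)]
4. After y ≤ 17: [(6,83/7) (6,8) (9,8) (9,41/3) (7,13)]
5. Canonical ring: [(6,8) (9,8) (9,41/3) (7,13) (6,83/7)]

Clipped polygon: [(6,8) (9,8) (9,41/3) (7,13) (6,83/7)]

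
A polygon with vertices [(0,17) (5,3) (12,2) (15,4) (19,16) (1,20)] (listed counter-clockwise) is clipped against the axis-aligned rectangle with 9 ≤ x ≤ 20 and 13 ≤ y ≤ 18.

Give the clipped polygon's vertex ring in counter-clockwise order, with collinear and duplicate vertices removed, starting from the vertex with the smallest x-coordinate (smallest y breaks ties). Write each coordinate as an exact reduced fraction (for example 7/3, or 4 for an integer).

1. After x ≥ 9: [(9,17/7) (12,2) (15,4) (19,16) (9,164/9)]
2. After x ≤ 20: [(9,17/7) (12,2) (15,4) (19,16) (9,164/9)]
3. After y ≥ 13: [(9,13) (18,13) (19,16) (9,164/9)]
4. After y ≤ 18: [(9,18) (9,13) (18,13) (19,16) (10,18)]
5. Canonical ring: [(9,13) (18,13) (19,16) (10,18) (9,18)]

Clipped polygon: [(9,13) (18,13) (19,16) (10,18) (9,18)]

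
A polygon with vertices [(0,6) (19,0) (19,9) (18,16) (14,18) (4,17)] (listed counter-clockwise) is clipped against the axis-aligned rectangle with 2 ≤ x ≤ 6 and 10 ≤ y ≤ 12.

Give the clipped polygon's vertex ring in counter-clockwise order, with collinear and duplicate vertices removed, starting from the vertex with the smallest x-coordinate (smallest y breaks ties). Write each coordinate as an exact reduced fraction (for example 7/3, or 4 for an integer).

Clipped polygon: [(2,10) (6,10) (6,12) (24/11,12) (2,23/2)]

1. After x ≥ 2: [(2,23/2) (2,102/19) (19,0) (19,9) (18,16) (14,18) (4,17)]
2. After x ≤ 6: [(2,23/2) (2,102/19) (6,78/19) (6,86/5) (4,17)]
3. After y ≥ 10: [(2,23/2) (2,10) (6,10) (6,86/5) (4,17)]
4. After y ≤ 12: [(24/11,12) (2,23/2) (2,10) (6,10) (6,12)]
5. Canonical ring: [(2,10) (6,10) (6,12) (24/11,12) (2,23/2)]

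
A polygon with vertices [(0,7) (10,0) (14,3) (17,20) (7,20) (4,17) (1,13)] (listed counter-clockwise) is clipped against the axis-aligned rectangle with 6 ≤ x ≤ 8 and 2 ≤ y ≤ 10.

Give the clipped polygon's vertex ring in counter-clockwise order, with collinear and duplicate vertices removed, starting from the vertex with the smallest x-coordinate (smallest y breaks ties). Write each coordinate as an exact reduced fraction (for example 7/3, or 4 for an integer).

1. After x ≥ 6: [(6,14/5) (10,0) (14,3) (17,20) (7,20) (6,19)]
2. After x ≤ 8: [(6,14/5) (8,7/5) (8,20) (7,20) (6,19)]
3. After y ≥ 2: [(6,14/5) (50/7,2) (8,2) (8,20) (7,20) (6,19)]
4. After y ≤ 10: [(6,10) (6,14/5) (50/7,2) (8,2) (8,10)]
5. Canonical ring: [(6,14/5) (50/7,2) (8,2) (8,10) (6,10)]

Clipped polygon: [(6,14/5) (50/7,2) (8,2) (8,10) (6,10)]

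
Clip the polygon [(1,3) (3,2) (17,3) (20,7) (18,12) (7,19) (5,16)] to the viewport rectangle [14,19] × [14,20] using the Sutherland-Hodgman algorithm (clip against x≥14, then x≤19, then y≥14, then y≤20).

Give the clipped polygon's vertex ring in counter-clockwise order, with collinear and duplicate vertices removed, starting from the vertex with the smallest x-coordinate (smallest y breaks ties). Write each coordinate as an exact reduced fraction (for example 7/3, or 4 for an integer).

1. After x ≥ 14: [(14,39/14) (17,3) (20,7) (18,12) (14,160/11)]
2. After x ≤ 19: [(14,39/14) (17,3) (19,17/3) (19,19/2) (18,12) (14,160/11)]
3. After y ≥ 14: [(14,14) (104/7,14) (14,160/11)]
4. After y ≤ 20: [(14,14) (104/7,14) (14,160/11)]
5. Canonical ring: [(14,14) (104/7,14) (14,160/11)]

Clipped polygon: [(14,14) (104/7,14) (14,160/11)]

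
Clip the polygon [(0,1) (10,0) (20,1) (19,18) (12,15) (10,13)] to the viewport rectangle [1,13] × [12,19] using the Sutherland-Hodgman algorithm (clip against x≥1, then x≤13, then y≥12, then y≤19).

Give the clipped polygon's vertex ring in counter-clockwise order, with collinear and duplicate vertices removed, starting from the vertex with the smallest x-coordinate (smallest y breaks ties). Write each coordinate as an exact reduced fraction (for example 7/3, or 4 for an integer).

1. After x ≥ 1: [(1,11/5) (1,9/10) (10,0) (20,1) (19,18) (12,15) (10,13)]
2. After x ≤ 13: [(1,11/5) (1,9/10) (10,0) (13,3/10) (13,108/7) (12,15) (10,13)]
3. After y ≥ 12: [(55/6,12) (13,12) (13,108/7) (12,15) (10,13)]
4. After y ≤ 19: [(55/6,12) (13,12) (13,108/7) (12,15) (10,13)]
5. Canonical ring: [(55/6,12) (13,12) (13,108/7) (12,15) (10,13)]

Clipped polygon: [(55/6,12) (13,12) (13,108/7) (12,15) (10,13)]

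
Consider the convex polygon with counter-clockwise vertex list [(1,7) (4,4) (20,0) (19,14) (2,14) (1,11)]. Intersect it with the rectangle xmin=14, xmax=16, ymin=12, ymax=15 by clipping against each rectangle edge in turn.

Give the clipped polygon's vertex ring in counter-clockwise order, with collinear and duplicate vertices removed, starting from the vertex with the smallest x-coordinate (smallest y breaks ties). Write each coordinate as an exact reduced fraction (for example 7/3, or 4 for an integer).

1. After x ≥ 14: [(14,3/2) (20,0) (19,14) (14,14)]
2. After x ≤ 16: [(14,3/2) (16,1) (16,14) (14,14)]
3. After y ≥ 12: [(14,12) (16,12) (16,14) (14,14)]
4. After y ≤ 15: [(14,12) (16,12) (16,14) (14,14)]
5. Canonical ring: [(14,12) (16,12) (16,14) (14,14)]

Clipped polygon: [(14,12) (16,12) (16,14) (14,14)]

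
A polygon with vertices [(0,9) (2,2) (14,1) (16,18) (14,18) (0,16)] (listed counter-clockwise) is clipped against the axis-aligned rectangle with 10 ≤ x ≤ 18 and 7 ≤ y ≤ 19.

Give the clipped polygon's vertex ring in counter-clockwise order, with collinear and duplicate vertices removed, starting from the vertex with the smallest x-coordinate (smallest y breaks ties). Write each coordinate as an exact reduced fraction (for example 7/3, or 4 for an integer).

Clipped polygon: [(10,7) (250/17,7) (16,18) (14,18) (10,122/7)]

1. After x ≥ 10: [(10,4/3) (14,1) (16,18) (14,18) (10,122/7)]
2. After x ≤ 18: [(10,4/3) (14,1) (16,18) (14,18) (10,122/7)]
3. After y ≥ 7: [(10,7) (250/17,7) (16,18) (14,18) (10,122/7)]
4. After y ≤ 19: [(10,7) (250/17,7) (16,18) (14,18) (10,122/7)]
5. Canonical ring: [(10,7) (250/17,7) (16,18) (14,18) (10,122/7)]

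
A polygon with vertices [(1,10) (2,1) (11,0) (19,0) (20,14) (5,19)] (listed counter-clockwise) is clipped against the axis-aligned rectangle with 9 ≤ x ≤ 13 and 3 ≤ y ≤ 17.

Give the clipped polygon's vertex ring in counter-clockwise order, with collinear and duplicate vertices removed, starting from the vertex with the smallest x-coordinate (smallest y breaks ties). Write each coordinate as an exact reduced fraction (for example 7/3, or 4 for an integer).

1. After x ≥ 9: [(9,2/9) (11,0) (19,0) (20,14) (9,53/3)]
2. After x ≤ 13: [(9,2/9) (11,0) (13,0) (13,49/3) (9,53/3)]
3. After y ≥ 3: [(9,3) (13,3) (13,49/3) (9,53/3)]
4. After y ≤ 17: [(9,17) (9,3) (13,3) (13,49/3) (11,17)]
5. Canonical ring: [(9,3) (13,3) (13,49/3) (11,17) (9,17)]

Clipped polygon: [(9,3) (13,3) (13,49/3) (11,17) (9,17)]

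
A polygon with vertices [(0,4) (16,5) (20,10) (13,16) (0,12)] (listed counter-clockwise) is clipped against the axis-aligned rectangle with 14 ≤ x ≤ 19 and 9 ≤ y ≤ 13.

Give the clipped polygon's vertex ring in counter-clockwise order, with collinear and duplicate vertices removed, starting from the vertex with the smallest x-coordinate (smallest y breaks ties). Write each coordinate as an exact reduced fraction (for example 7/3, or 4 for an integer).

Clipped polygon: [(14,9) (19,9) (19,76/7) (33/2,13) (14,13)]

1. After x ≥ 14: [(14,39/8) (16,5) (20,10) (14,106/7)]
2. After x ≤ 19: [(14,39/8) (16,5) (19,35/4) (19,76/7) (14,106/7)]
3. After y ≥ 9: [(14,9) (19,9) (19,76/7) (14,106/7)]
4. After y ≤ 13: [(14,13) (14,9) (19,9) (19,76/7) (33/2,13)]
5. Canonical ring: [(14,9) (19,9) (19,76/7) (33/2,13) (14,13)]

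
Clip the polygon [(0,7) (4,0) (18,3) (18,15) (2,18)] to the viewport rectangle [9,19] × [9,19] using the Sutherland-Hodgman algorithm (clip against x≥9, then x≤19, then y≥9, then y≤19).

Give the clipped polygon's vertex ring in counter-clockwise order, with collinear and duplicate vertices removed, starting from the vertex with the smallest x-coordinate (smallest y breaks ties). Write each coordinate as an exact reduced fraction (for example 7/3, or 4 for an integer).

1. After x ≥ 9: [(9,15/14) (18,3) (18,15) (9,267/16)]
2. After x ≤ 19: [(9,15/14) (18,3) (18,15) (9,267/16)]
3. After y ≥ 9: [(9,9) (18,9) (18,15) (9,267/16)]
4. After y ≤ 19: [(9,9) (18,9) (18,15) (9,267/16)]
5. Canonical ring: [(9,9) (18,9) (18,15) (9,267/16)]

Clipped polygon: [(9,9) (18,9) (18,15) (9,267/16)]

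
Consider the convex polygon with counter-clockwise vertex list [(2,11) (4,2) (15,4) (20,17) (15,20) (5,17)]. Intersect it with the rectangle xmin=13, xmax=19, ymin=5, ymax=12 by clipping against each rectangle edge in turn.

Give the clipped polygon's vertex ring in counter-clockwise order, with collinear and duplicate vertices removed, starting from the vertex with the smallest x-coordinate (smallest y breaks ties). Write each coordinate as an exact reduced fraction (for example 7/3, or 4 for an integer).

1. After x ≥ 13: [(13,40/11) (15,4) (20,17) (15,20) (13,97/5)]
2. After x ≤ 19: [(13,40/11) (15,4) (19,72/5) (19,88/5) (15,20) (13,97/5)]
3. After y ≥ 5: [(13,5) (200/13,5) (19,72/5) (19,88/5) (15,20) (13,97/5)]
4. After y ≤ 12: [(13,12) (13,5) (200/13,5) (235/13,12)]
5. Canonical ring: [(13,5) (200/13,5) (235/13,12) (13,12)]

Clipped polygon: [(13,5) (200/13,5) (235/13,12) (13,12)]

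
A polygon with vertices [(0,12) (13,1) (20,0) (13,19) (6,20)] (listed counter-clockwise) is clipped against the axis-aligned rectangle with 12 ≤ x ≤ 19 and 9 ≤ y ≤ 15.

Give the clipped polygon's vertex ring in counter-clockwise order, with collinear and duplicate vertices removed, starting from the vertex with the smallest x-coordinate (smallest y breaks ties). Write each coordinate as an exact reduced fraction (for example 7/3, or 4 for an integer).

1. After x ≥ 12: [(12,24/13) (13,1) (20,0) (13,19) (12,134/7)]
2. After x ≤ 19: [(12,24/13) (13,1) (19,1/7) (19,19/7) (13,19) (12,134/7)]
3. After y ≥ 9: [(12,9) (317/19,9) (13,19) (12,134/7)]
4. After y ≤ 15: [(12,15) (12,9) (317/19,9) (275/19,15)]
5. Canonical ring: [(12,9) (317/19,9) (275/19,15) (12,15)]

Clipped polygon: [(12,9) (317/19,9) (275/19,15) (12,15)]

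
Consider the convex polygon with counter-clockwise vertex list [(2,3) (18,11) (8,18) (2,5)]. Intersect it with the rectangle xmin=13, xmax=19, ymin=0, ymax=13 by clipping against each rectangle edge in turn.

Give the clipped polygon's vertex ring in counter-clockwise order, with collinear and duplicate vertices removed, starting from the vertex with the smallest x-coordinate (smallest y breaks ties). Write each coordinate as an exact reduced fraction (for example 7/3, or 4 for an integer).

1. After x ≥ 13: [(13,17/2) (18,11) (13,29/2)]
2. After x ≤ 19: [(13,17/2) (18,11) (13,29/2)]
3. After y ≥ 0: [(13,17/2) (18,11) (13,29/2)]
4. After y ≤ 13: [(13,13) (13,17/2) (18,11) (106/7,13)]
5. Canonical ring: [(13,17/2) (18,11) (106/7,13) (13,13)]

Clipped polygon: [(13,17/2) (18,11) (106/7,13) (13,13)]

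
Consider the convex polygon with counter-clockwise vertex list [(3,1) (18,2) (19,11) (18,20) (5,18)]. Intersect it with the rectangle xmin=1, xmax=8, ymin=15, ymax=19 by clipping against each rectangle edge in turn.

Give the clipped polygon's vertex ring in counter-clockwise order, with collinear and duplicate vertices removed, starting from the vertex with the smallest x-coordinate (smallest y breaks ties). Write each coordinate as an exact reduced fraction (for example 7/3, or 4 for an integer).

1. After x ≥ 1: [(3,1) (18,2) (19,11) (18,20) (5,18)]
2. After x ≤ 8: [(3,1) (8,4/3) (8,240/13) (5,18)]
3. After y ≥ 15: [(79/17,15) (8,15) (8,240/13) (5,18)]
4. After y ≤ 19: [(79/17,15) (8,15) (8,240/13) (5,18)]
5. Canonical ring: [(79/17,15) (8,15) (8,240/13) (5,18)]

Clipped polygon: [(79/17,15) (8,15) (8,240/13) (5,18)]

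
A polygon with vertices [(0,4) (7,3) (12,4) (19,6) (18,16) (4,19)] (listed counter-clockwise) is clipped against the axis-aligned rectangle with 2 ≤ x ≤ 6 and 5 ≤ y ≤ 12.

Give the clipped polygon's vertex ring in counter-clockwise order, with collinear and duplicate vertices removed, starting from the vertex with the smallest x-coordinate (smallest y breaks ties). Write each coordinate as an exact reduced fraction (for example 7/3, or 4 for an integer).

1. After x ≥ 2: [(2,23/2) (2,26/7) (7,3) (12,4) (19,6) (18,16) (4,19)]
2. After x ≤ 6: [(2,23/2) (2,26/7) (6,22/7) (6,130/7) (4,19)]
3. After y ≥ 5: [(2,23/2) (2,5) (6,5) (6,130/7) (4,19)]
4. After y ≤ 12: [(32/15,12) (2,23/2) (2,5) (6,5) (6,12)]
5. Canonical ring: [(2,5) (6,5) (6,12) (32/15,12) (2,23/2)]

Clipped polygon: [(2,5) (6,5) (6,12) (32/15,12) (2,23/2)]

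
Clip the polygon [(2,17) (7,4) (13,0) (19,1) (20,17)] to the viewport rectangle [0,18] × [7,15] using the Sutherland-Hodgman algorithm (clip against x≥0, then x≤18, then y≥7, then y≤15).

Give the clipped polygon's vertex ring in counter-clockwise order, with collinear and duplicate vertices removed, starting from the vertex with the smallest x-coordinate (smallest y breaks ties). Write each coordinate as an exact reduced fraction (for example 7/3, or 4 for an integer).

1. After x ≥ 0: [(2,17) (7,4) (13,0) (19,1) (20,17)]
2. After x ≤ 18: [(18,17) (2,17) (7,4) (13,0) (18,5/6)]
3. After y ≥ 7: [(18,7) (18,17) (2,17) (76/13,7)]
4. After y ≤ 15: [(18,7) (18,15) (36/13,15) (76/13,7)]
5. Canonical ring: [(36/13,15) (76/13,7) (18,7) (18,15)]

Clipped polygon: [(36/13,15) (76/13,7) (18,7) (18,15)]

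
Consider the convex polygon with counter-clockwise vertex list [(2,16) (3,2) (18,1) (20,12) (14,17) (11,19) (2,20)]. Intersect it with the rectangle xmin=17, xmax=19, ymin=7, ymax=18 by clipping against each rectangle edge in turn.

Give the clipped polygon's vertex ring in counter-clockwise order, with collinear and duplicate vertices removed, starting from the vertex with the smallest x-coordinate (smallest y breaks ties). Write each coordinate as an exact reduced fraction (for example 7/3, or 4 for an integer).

1. After x ≥ 17: [(17,16/15) (18,1) (20,12) (17,29/2)]
2. After x ≤ 19: [(17,16/15) (18,1) (19,13/2) (19,77/6) (17,29/2)]
3. After y ≥ 7: [(17,7) (19,7) (19,77/6) (17,29/2)]
4. After y ≤ 18: [(17,7) (19,7) (19,77/6) (17,29/2)]
5. Canonical ring: [(17,7) (19,7) (19,77/6) (17,29/2)]

Clipped polygon: [(17,7) (19,7) (19,77/6) (17,29/2)]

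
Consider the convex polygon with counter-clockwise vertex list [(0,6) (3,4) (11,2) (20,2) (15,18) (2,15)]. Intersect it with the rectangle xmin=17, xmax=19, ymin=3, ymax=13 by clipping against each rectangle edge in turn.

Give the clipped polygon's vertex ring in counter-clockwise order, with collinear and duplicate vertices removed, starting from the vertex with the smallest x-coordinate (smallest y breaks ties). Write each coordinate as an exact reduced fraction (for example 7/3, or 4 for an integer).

1. After x ≥ 17: [(17,2) (20,2) (17,58/5)]
2. After x ≤ 19: [(17,2) (19,2) (19,26/5) (17,58/5)]
3. After y ≥ 3: [(17,3) (19,3) (19,26/5) (17,58/5)]
4. After y ≤ 13: [(17,3) (19,3) (19,26/5) (17,58/5)]
5. Canonical ring: [(17,3) (19,3) (19,26/5) (17,58/5)]

Clipped polygon: [(17,3) (19,3) (19,26/5) (17,58/5)]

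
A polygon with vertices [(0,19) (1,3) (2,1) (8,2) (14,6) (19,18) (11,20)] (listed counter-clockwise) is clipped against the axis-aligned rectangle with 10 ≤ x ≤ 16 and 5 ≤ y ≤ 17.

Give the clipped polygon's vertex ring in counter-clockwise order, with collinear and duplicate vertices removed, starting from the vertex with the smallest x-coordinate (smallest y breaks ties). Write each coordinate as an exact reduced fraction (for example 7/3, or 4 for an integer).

Clipped polygon: [(10,5) (25/2,5) (14,6) (16,54/5) (16,17) (10,17)]

1. After x ≥ 10: [(10,219/11) (10,10/3) (14,6) (19,18) (11,20)]
2. After x ≤ 16: [(10,219/11) (10,10/3) (14,6) (16,54/5) (16,75/4) (11,20)]
3. After y ≥ 5: [(10,219/11) (10,5) (25/2,5) (14,6) (16,54/5) (16,75/4) (11,20)]
4. After y ≤ 17: [(10,17) (10,5) (25/2,5) (14,6) (16,54/5) (16,17)]
5. Canonical ring: [(10,5) (25/2,5) (14,6) (16,54/5) (16,17) (10,17)]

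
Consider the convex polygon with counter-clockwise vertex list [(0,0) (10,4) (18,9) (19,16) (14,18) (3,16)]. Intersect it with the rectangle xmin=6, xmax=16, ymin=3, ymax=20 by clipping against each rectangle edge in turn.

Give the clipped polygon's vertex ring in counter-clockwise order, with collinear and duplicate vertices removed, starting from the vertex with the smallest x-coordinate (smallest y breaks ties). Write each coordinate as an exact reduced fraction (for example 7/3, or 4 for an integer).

Clipped polygon: [(6,3) (15/2,3) (10,4) (16,31/4) (16,86/5) (14,18) (6,182/11)]

1. After x ≥ 6: [(6,12/5) (10,4) (18,9) (19,16) (14,18) (6,182/11)]
2. After x ≤ 16: [(6,12/5) (10,4) (16,31/4) (16,86/5) (14,18) (6,182/11)]
3. After y ≥ 3: [(6,3) (15/2,3) (10,4) (16,31/4) (16,86/5) (14,18) (6,182/11)]
4. After y ≤ 20: [(6,3) (15/2,3) (10,4) (16,31/4) (16,86/5) (14,18) (6,182/11)]
5. Canonical ring: [(6,3) (15/2,3) (10,4) (16,31/4) (16,86/5) (14,18) (6,182/11)]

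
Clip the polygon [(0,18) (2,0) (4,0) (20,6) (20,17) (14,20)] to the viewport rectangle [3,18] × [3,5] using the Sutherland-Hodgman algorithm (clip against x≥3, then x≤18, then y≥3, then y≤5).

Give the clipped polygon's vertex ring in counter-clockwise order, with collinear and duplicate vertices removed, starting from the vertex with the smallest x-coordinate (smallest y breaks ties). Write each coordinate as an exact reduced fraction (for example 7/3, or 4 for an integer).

Clipped polygon: [(3,3) (12,3) (52/3,5) (3,5)]

1. After x ≥ 3: [(3,129/7) (3,0) (4,0) (20,6) (20,17) (14,20)]
2. After x ≤ 18: [(3,129/7) (3,0) (4,0) (18,21/4) (18,18) (14,20)]
3. After y ≥ 3: [(3,129/7) (3,3) (12,3) (18,21/4) (18,18) (14,20)]
4. After y ≤ 5: [(3,5) (3,3) (12,3) (52/3,5)]
5. Canonical ring: [(3,3) (12,3) (52/3,5) (3,5)]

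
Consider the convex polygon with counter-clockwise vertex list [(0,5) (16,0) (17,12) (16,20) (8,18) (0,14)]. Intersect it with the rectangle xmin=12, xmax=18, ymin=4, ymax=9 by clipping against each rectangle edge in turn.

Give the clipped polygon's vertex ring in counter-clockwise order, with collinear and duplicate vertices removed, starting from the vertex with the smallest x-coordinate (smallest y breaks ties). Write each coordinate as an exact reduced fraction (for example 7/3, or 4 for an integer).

1. After x ≥ 12: [(12,5/4) (16,0) (17,12) (16,20) (12,19)]
2. After x ≤ 18: [(12,5/4) (16,0) (17,12) (16,20) (12,19)]
3. After y ≥ 4: [(12,4) (49/3,4) (17,12) (16,20) (12,19)]
4. After y ≤ 9: [(12,9) (12,4) (49/3,4) (67/4,9)]
5. Canonical ring: [(12,4) (49/3,4) (67/4,9) (12,9)]

Clipped polygon: [(12,4) (49/3,4) (67/4,9) (12,9)]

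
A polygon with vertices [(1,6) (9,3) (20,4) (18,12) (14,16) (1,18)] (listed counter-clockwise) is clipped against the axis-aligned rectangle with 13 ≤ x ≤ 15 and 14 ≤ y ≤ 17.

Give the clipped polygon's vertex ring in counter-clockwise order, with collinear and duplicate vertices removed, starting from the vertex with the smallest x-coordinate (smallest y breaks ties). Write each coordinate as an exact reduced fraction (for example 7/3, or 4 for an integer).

1. After x ≥ 13: [(13,37/11) (20,4) (18,12) (14,16) (13,210/13)]
2. After x ≤ 15: [(13,37/11) (15,39/11) (15,15) (14,16) (13,210/13)]
3. After y ≥ 14: [(13,14) (15,14) (15,15) (14,16) (13,210/13)]
4. After y ≤ 17: [(13,14) (15,14) (15,15) (14,16) (13,210/13)]
5. Canonical ring: [(13,14) (15,14) (15,15) (14,16) (13,210/13)]

Clipped polygon: [(13,14) (15,14) (15,15) (14,16) (13,210/13)]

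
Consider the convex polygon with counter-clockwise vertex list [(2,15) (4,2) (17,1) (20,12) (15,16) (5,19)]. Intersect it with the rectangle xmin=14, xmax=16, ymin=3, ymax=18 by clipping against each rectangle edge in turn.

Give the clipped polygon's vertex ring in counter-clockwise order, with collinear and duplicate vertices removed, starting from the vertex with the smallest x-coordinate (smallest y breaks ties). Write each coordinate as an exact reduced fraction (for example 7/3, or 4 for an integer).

1. After x ≥ 14: [(14,16/13) (17,1) (20,12) (15,16) (14,163/10)]
2. After x ≤ 16: [(14,16/13) (16,14/13) (16,76/5) (15,16) (14,163/10)]
3. After y ≥ 3: [(14,3) (16,3) (16,76/5) (15,16) (14,163/10)]
4. After y ≤ 18: [(14,3) (16,3) (16,76/5) (15,16) (14,163/10)]
5. Canonical ring: [(14,3) (16,3) (16,76/5) (15,16) (14,163/10)]

Clipped polygon: [(14,3) (16,3) (16,76/5) (15,16) (14,163/10)]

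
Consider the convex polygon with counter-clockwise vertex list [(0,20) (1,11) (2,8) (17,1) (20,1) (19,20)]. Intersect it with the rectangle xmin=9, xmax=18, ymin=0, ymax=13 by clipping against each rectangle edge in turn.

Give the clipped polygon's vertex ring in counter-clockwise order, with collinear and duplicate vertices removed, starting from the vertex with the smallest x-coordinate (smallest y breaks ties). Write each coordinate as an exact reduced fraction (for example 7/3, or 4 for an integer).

Clipped polygon: [(9,71/15) (17,1) (18,1) (18,13) (9,13)]

1. After x ≥ 9: [(9,20) (9,71/15) (17,1) (20,1) (19,20)]
2. After x ≤ 18: [(18,20) (9,20) (9,71/15) (17,1) (18,1)]
3. After y ≥ 0: [(18,20) (9,20) (9,71/15) (17,1) (18,1)]
4. After y ≤ 13: [(18,13) (9,13) (9,71/15) (17,1) (18,1)]
5. Canonical ring: [(9,71/15) (17,1) (18,1) (18,13) (9,13)]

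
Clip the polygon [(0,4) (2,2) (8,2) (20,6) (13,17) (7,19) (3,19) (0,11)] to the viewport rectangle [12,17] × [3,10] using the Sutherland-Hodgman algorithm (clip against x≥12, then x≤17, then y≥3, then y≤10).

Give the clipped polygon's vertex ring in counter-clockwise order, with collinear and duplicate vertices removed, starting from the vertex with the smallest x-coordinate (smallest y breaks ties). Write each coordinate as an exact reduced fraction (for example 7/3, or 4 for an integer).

1. After x ≥ 12: [(12,10/3) (20,6) (13,17) (12,52/3)]
2. After x ≤ 17: [(12,10/3) (17,5) (17,75/7) (13,17) (12,52/3)]
3. After y ≥ 3: [(12,10/3) (17,5) (17,75/7) (13,17) (12,52/3)]
4. After y ≤ 10: [(12,10) (12,10/3) (17,5) (17,10)]
5. Canonical ring: [(12,10/3) (17,5) (17,10) (12,10)]

Clipped polygon: [(12,10/3) (17,5) (17,10) (12,10)]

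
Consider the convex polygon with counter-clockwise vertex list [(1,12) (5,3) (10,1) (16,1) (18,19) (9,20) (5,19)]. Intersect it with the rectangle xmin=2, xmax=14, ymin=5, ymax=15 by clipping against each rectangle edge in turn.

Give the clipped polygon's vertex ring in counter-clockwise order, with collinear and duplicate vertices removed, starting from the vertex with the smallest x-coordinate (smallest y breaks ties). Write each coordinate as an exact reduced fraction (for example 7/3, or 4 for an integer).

1. After x ≥ 2: [(2,55/4) (2,39/4) (5,3) (10,1) (16,1) (18,19) (9,20) (5,19)]
2. After x ≤ 14: [(2,55/4) (2,39/4) (5,3) (10,1) (14,1) (14,175/9) (9,20) (5,19)]
3. After y ≥ 5: [(2,55/4) (2,39/4) (37/9,5) (14,5) (14,175/9) (9,20) (5,19)]
4. After y ≤ 15: [(19/7,15) (2,55/4) (2,39/4) (37/9,5) (14,5) (14,15)]
5. Canonical ring: [(2,39/4) (37/9,5) (14,5) (14,15) (19/7,15) (2,55/4)]

Clipped polygon: [(2,39/4) (37/9,5) (14,5) (14,15) (19/7,15) (2,55/4)]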